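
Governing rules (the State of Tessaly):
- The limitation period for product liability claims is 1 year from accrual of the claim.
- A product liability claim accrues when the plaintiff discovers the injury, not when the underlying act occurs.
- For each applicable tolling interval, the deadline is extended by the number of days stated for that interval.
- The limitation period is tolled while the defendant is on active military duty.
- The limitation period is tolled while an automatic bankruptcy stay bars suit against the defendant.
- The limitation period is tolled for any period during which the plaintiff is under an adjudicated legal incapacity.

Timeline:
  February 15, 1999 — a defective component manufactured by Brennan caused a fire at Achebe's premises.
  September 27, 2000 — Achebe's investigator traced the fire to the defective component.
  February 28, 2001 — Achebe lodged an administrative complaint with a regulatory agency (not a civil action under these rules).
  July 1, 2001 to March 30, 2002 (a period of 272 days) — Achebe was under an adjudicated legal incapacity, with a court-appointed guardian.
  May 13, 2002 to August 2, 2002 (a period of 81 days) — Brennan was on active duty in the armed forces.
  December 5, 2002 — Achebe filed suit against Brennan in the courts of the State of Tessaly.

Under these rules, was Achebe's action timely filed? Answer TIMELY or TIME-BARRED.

TIME-BARRED

Accrual is tied to discovery, so the period began on September 27, 2000 rather than on February 15, 1999 when the act occurred.
Adding the 1 year base period to September 27, 2000 gives a deadline of September 27, 2001, before any tolling.
The plaintiff's legal incapacity from July 1, 2001 to March 30, 2002 tolled the period for 272 days, extending the deadline to June 26, 2002.
The period was tolled for 81 days by the defendant's active military service (May 13, 2002 to August 2, 2002), pushing the deadline to September 15, 2002.
None of the other events listed affects the running of the period under the stated rules.
The December 5, 2002 filing falls after the September 15, 2002 deadline; the claim is time-barred.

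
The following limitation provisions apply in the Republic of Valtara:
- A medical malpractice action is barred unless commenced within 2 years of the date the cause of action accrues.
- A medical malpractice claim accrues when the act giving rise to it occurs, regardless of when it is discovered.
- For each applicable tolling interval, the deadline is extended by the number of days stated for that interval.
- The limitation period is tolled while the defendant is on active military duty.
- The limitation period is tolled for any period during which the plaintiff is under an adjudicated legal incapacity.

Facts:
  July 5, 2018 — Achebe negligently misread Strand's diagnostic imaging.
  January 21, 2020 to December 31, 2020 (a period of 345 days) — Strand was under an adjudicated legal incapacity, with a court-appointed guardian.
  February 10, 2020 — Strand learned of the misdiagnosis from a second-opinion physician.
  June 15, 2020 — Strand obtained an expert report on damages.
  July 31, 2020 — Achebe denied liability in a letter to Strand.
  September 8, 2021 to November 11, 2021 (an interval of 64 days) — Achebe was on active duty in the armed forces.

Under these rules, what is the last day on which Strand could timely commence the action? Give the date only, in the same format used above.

June 15, 2021

Because the rule ties accrual to occurrence, the claim accrued on July 5, 2018, not on the February 10, 2020 discovery date.
2 years from July 5, 2018 is July 5, 2020.
The period was tolled for 345 days by the plaintiff's legal incapacity (January 21, 2020 to December 31, 2020), pushing the deadline to June 15, 2021.
The defendant's active military service starting September 8, 2021 came too late — the period had run on June 15, 2021 — and so does not extend the deadline.
The other events in the timeline have no effect on the limitation period under the stated rules.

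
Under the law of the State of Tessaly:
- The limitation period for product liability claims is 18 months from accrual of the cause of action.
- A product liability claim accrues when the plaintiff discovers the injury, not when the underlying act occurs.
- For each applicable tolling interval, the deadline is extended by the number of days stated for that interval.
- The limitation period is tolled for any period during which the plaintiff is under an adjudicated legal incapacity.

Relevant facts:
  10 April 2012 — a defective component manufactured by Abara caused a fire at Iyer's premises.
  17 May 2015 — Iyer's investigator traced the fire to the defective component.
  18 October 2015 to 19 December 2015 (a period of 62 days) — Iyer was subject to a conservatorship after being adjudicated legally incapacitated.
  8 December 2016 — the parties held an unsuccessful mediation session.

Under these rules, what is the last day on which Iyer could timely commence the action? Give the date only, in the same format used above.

18 January 2017

The claim did not accrue until Iyer discovered the injury on 17 May 2015; the 10 April 2012 act date does not start the clock under the stated rule.
18 months from 17 May 2015 is 17 November 2016.
The period was tolled for 62 days by the plaintiff's legal incapacity (18 October 2015 to 19 December 2015), pushing the deadline to 18 January 2017.
Nothing else in the chronology tolls or restarts the period.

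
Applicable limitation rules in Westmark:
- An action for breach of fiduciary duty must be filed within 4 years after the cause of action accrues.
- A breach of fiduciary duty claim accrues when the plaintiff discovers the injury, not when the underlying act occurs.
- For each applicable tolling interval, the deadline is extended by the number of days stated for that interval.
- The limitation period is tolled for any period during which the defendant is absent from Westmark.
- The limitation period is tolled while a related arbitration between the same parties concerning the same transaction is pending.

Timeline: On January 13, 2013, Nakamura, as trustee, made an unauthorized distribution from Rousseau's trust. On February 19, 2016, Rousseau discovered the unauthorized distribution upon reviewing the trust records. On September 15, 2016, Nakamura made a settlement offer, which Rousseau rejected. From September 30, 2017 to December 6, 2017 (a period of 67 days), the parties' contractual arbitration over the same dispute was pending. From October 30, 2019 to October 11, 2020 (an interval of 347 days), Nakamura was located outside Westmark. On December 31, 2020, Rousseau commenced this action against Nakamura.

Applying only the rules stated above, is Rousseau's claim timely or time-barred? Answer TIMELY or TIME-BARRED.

TIMELY

Under the discovery rule, the claim accrued on February 19, 2016, when Rousseau discovered the injury — not on the January 13, 2013 date of the underlying act.
4 years from February 19, 2016 is February 19, 2020.
Because the pending related arbitration ran from September 30, 2017 to December 6, 2017, the deadline is extended by 67 days to April 26, 2020.
The defendant's absence from the jurisdiction from October 30, 2019 to October 11, 2020 tolled the period for 347 days, extending the deadline to April 8, 2021.
Nothing else in the chronology tolls or restarts the period.
The December 31, 2020 filing precedes the April 8, 2021 deadline; the claim is timely.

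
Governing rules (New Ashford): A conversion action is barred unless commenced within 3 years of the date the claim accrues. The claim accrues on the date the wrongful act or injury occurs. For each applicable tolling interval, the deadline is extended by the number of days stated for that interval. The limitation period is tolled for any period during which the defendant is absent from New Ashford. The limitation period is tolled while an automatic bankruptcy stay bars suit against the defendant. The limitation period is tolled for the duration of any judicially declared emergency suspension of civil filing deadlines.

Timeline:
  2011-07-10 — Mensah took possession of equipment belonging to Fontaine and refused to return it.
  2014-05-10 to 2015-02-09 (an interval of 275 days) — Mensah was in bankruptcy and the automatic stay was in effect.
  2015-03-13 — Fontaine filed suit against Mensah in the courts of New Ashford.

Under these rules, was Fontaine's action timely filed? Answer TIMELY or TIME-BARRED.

The claim accrued on 2011-07-10, the date of the act.
3 years from 2011-07-10 is 2014-07-10.
The automatic bankruptcy stay from 2014-05-10 to 2015-02-09 tolled the period for 275 days, extending the deadline to 2015-04-11.
The 2015-03-13 filing precedes the 2015-04-11 deadline; the claim is timely.

TIMELY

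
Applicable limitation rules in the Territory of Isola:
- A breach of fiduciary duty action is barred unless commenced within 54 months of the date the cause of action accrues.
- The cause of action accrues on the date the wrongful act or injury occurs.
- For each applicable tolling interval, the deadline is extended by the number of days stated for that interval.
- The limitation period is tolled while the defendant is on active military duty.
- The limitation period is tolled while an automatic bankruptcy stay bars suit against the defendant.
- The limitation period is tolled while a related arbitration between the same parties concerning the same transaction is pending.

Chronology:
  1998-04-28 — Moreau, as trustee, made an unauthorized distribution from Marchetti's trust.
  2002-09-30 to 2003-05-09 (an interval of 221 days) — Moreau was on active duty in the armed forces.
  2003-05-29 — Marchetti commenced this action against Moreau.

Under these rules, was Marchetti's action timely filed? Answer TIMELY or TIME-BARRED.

The limitation period began to run on 1998-04-28.
54 months from 1998-04-28 is 2002-10-28.
The period was tolled for 221 days by the defendant's active military service (2002-09-30 to 2003-05-09), pushing the deadline to 2003-06-06.
Marchetti filed on 2003-05-29, before the 2003-06-06 deadline, so the action is timely.

TIMELY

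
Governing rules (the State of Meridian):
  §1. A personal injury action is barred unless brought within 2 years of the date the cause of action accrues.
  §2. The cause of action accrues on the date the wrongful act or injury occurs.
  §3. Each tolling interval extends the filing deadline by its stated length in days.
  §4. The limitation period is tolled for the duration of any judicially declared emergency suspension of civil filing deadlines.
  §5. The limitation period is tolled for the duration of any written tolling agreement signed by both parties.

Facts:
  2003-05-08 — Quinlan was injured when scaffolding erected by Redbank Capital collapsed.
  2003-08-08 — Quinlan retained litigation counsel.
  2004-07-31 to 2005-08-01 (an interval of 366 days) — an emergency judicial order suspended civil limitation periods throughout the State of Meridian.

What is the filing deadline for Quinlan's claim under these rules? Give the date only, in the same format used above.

2006-05-09

The limitation period began to run on 2003-05-08.
The untolled deadline — 2 years after 2003-05-08 — is 2005-05-08.
The emergency suspension of filing deadlines from 2004-07-31 to 2005-08-01 tolled the period for 366 days, extending the deadline to 2006-05-09.
Nothing else in the chronology tolls or restarts the period.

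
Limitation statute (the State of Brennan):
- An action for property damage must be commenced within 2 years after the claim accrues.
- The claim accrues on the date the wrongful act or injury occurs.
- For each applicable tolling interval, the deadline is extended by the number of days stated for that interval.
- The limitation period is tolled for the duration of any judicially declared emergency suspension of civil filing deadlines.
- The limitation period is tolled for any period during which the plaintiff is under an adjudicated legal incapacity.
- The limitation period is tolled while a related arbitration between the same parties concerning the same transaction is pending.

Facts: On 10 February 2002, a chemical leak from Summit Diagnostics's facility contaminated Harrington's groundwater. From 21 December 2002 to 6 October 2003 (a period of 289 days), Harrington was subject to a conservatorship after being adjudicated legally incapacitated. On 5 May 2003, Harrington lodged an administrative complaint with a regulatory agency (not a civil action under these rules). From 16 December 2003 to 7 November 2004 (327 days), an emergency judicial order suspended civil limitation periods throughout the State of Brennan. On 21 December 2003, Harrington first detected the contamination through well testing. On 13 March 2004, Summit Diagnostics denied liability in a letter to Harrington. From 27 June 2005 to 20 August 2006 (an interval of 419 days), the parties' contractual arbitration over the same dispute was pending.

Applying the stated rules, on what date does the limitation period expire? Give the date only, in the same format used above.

11 December 2006

Accrual is governed by the date of the act, so the period began to run on 10 February 2002; the later discovery on 21 December 2003 is irrelevant under the stated rule.
The untolled deadline — 2 years after 10 February 2002 — is 10 February 2004.
The plaintiff's legal incapacity from 21 December 2002 to 6 October 2003 tolled the period for 289 days, extending the deadline to 25 November 2004.
Because the emergency suspension of filing deadlines ran from 16 December 2003 to 7 November 2004, the deadline is extended by 327 days to 18 October 2005.
The pending related arbitration from 27 June 2005 to 20 August 2006 tolled the period for 419 days, extending the deadline to 11 December 2006.
The other events in the timeline have no effect on the limitation period under the stated rules.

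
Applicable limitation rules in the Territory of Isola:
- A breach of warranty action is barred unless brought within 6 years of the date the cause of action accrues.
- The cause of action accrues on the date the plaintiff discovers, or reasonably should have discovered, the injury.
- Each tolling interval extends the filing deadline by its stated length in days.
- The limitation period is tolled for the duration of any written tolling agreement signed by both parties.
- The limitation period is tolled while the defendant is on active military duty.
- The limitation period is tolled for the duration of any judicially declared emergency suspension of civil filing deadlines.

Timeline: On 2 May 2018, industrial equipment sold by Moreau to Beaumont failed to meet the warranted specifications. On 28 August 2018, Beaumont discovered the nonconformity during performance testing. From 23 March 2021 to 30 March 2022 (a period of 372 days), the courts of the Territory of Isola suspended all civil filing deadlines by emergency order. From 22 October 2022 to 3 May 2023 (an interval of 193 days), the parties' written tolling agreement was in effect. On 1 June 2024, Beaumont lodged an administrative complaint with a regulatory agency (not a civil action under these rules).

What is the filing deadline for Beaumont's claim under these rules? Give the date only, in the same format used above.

16 March 2026

Under the discovery rule, the claim accrued on 28 August 2018, when Beaumont discovered the injury — not on the 2 May 2018 date of the underlying act.
Adding the 6 years base period to 28 August 2018 gives a deadline of 28 August 2024, before any tolling.
The period was tolled for 372 days by the emergency suspension of filing deadlines (23 March 2021 to 30 March 2022), pushing the deadline to 4 September 2025.
The period was tolled for 193 days by the written tolling agreement (22 October 2022 to 3 May 2023), pushing the deadline to 16 March 2026.
The other events in the timeline have no effect on the limitation period under the stated rules.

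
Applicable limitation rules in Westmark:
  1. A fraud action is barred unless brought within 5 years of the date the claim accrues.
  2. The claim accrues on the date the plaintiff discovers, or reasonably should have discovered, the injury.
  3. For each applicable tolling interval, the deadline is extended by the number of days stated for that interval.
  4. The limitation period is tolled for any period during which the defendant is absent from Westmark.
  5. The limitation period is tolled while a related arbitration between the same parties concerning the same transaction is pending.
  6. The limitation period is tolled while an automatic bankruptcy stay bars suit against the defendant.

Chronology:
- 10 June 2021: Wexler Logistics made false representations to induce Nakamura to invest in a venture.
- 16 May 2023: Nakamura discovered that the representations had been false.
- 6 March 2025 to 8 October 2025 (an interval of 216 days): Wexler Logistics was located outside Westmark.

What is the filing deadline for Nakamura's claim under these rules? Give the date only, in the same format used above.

18 December 2028

Accrual is tied to discovery, so the period began on 16 May 2023 rather than on 10 June 2021 when the act occurred.
5 years from 16 May 2023 is 16 May 2028.
The defendant's absence from the jurisdiction from 6 March 2025 to 8 October 2025 tolled the period for 216 days, extending the deadline to 18 December 2028.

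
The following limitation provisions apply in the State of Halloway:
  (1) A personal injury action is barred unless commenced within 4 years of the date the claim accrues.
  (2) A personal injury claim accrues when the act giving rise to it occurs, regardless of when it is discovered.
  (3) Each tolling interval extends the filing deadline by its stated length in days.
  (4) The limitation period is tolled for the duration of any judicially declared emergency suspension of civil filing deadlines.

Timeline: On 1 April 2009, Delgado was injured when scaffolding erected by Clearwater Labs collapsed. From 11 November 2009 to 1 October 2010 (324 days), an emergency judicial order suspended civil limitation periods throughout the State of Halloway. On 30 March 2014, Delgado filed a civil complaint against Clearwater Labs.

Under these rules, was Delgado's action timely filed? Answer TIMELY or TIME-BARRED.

TIME-BARRED

The claim accrued on 1 April 2009, when the wrongful act occurred.
4 years from 1 April 2009 is 1 April 2013.
Because the emergency suspension of filing deadlines ran from 11 November 2009 to 1 October 2010, the deadline is extended by 324 days to 19 February 2014.
The 30 March 2014 filing falls after the 19 February 2014 deadline; the claim is time-barred.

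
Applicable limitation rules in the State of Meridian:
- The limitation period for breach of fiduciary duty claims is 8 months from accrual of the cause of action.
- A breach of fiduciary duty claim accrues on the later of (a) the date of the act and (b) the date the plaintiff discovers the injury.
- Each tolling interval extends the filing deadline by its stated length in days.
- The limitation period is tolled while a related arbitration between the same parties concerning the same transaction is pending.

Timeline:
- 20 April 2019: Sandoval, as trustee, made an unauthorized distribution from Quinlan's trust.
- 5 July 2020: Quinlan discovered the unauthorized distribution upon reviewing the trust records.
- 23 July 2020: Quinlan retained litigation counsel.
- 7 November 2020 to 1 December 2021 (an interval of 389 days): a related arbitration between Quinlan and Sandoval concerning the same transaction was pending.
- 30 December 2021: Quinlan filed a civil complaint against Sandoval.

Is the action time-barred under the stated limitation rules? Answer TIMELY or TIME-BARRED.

TIMELY

The claim accrued on 5 July 2020 — the later of the 20 April 2019 act and the 5 July 2020 discovery.
Adding the 8 months base period to 5 July 2020 gives a deadline of 5 March 2021, before any tolling.
The pending related arbitration from 7 November 2020 to 1 December 2021 tolled the period for 389 days, extending the deadline to 29 March 2022.
The other events in the timeline have no effect on the limitation period under the stated rules.
Filing on 30 December 2021 beat the 29 March 2022 deadline — the action is timely.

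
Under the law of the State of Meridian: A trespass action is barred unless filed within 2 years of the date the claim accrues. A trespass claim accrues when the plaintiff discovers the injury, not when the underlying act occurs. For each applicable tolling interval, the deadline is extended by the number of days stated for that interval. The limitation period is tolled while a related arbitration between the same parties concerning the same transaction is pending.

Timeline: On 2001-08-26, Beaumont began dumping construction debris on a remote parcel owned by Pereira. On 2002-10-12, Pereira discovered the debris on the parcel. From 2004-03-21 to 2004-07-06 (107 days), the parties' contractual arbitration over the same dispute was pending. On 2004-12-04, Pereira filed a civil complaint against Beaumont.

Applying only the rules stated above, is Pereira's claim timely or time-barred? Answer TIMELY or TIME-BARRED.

The claim did not accrue until Pereira discovered the injury on 2002-10-12; the 2001-08-26 act date does not start the clock under the stated rule.
2 years from 2002-10-12 is 2004-10-12.
The pending related arbitration from 2004-03-21 to 2004-07-06 tolled the period for 107 days, extending the deadline to 2005-01-27.
The 2004-12-04 filing precedes the 2005-01-27 deadline; the claim is timely.

TIMELY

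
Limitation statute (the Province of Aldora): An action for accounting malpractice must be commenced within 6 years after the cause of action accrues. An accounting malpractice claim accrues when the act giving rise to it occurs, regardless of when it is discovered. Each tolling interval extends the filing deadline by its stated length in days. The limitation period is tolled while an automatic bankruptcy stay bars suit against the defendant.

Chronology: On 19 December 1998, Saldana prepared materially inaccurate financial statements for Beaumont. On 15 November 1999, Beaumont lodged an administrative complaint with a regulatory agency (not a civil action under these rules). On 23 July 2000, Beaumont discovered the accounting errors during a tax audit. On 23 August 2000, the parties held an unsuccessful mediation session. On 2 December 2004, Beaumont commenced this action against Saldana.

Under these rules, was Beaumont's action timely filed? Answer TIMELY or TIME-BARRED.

TIMELY

The claim accrued on 19 December 1998, when the wrongful act occurred; under the stated occurrence rule the 23 July 2000 discovery does not delay accrual.
6 years from 19 December 1998 is 19 December 2004.
Nothing else in the chronology tolls or restarts the period.
The 2 December 2004 filing precedes the 19 December 2004 deadline; the claim is timely.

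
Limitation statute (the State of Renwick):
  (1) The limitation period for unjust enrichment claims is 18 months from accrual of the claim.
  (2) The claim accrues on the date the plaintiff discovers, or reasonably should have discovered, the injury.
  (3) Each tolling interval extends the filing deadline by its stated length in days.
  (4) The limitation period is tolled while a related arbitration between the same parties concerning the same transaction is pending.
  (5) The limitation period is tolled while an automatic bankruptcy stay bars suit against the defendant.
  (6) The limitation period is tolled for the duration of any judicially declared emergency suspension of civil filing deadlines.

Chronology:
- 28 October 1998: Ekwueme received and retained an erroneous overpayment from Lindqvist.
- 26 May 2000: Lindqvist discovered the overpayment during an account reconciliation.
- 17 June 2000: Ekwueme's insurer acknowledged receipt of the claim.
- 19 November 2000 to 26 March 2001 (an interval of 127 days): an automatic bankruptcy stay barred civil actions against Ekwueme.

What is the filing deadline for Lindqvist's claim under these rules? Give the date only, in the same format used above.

Accrual is tied to discovery, so the period began on 26 May 2000 rather than on 28 October 1998 when the act occurred.
18 months from 26 May 2000 is 26 November 2001.
Because the automatic bankruptcy stay ran from 19 November 2000 to 26 March 2001, the deadline is extended by 127 days to 2 April 2002.
Nothing else in the chronology tolls or restarts the period.

2 April 2002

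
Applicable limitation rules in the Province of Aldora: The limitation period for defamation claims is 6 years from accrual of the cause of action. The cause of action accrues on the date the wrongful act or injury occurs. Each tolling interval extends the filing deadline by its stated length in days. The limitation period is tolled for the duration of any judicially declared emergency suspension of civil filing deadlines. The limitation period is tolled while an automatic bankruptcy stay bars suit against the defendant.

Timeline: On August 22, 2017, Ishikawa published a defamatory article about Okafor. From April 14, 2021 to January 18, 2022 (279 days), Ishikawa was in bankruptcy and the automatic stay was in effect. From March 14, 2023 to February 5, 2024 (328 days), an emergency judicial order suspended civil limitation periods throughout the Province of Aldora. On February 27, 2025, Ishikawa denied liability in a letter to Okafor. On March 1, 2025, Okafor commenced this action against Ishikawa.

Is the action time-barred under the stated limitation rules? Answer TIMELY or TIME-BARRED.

The claim accrued on August 22, 2017, when the wrongful act occurred.
6 years from August 22, 2017 is August 22, 2023.
The automatic bankruptcy stay from April 14, 2021 to January 18, 2022 tolled the period for 279 days, extending the deadline to May 27, 2024.
The period was tolled for 328 days by the emergency suspension of filing deadlines (March 14, 2023 to February 5, 2024), pushing the deadline to April 20, 2025.
The other events in the timeline have no effect on the limitation period under the stated rules.
Okafor filed on March 1, 2025, before the April 20, 2025 deadline, so the action is timely.

TIMELY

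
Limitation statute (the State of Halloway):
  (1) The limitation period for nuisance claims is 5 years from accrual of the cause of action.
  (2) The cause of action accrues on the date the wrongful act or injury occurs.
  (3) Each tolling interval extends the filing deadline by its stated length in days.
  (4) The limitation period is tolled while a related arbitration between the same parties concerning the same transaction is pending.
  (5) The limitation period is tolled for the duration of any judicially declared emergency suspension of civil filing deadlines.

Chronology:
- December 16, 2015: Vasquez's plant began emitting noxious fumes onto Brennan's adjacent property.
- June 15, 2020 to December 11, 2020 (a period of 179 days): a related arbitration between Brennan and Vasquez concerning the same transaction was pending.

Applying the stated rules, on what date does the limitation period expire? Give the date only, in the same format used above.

June 13, 2021

The cause of action accrued on December 16, 2015, the date of the act.
Adding the 5 years base period to December 16, 2015 gives a deadline of December 16, 2020, before any tolling.
The pending related arbitration from June 15, 2020 to December 11, 2020 tolled the period for 179 days, extending the deadline to June 13, 2021.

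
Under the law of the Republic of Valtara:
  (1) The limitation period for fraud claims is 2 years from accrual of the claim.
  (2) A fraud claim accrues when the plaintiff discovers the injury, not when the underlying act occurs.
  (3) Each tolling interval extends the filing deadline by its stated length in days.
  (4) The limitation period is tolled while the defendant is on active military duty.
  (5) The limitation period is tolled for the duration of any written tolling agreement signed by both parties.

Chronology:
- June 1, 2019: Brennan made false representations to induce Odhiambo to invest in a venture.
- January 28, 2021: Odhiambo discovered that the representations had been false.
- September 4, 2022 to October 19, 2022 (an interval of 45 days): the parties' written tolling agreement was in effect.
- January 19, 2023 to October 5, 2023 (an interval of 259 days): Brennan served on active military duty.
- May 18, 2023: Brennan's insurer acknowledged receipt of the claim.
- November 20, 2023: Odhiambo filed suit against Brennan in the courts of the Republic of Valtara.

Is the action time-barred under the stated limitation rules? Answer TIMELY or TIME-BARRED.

The claim did not accrue until Odhiambo discovered the injury on January 28, 2021; the June 1, 2019 act date does not start the clock under the stated rule.
2 years from January 28, 2021 is January 28, 2023.
The written tolling agreement from September 4, 2022 to October 19, 2022 tolled the period for 45 days, extending the deadline to March 14, 2023.
The period was tolled for 259 days by the defendant's active military service (January 19, 2023 to October 5, 2023), pushing the deadline to November 28, 2023.
None of the other events listed affects the running of the period under the stated rules.
Odhiambo filed on November 20, 2023, before the November 28, 2023 deadline, so the action is timely.

TIMELY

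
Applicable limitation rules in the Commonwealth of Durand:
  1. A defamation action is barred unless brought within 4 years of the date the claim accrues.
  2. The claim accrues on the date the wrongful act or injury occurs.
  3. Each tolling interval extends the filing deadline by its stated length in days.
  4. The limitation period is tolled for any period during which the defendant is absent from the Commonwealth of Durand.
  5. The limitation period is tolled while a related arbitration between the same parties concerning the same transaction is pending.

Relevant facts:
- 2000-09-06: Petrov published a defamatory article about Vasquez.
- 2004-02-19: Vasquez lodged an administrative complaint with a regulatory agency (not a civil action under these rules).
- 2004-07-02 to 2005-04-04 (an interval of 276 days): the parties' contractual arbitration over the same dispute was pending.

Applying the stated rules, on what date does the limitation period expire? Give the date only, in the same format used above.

2005-06-09

The claim accrued on 2000-09-06, when the wrongful act occurred.
The untolled deadline — 4 years after 2000-09-06 — is 2004-09-06.
The period was tolled for 276 days by the pending related arbitration (2004-07-02 to 2005-04-04), pushing the deadline to 2005-06-09.
The other events in the timeline have no effect on the limitation period under the stated rules.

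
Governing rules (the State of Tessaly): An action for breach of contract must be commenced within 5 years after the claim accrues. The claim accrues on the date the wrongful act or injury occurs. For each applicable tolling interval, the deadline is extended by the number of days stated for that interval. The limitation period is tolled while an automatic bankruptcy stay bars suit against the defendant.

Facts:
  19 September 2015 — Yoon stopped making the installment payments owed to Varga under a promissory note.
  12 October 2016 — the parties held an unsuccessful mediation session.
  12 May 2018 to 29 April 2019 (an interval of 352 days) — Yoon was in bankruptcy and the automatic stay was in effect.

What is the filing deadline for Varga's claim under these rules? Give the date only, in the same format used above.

6 September 2021

The claim accrued on 19 September 2015, the date of the act.
The untolled deadline — 5 years after 19 September 2015 — is 19 September 2020.
Because the automatic bankruptcy stay ran from 12 May 2018 to 29 April 2019, the deadline is extended by 352 days to 6 September 2021.
None of the other events listed affects the running of the period under the stated rules.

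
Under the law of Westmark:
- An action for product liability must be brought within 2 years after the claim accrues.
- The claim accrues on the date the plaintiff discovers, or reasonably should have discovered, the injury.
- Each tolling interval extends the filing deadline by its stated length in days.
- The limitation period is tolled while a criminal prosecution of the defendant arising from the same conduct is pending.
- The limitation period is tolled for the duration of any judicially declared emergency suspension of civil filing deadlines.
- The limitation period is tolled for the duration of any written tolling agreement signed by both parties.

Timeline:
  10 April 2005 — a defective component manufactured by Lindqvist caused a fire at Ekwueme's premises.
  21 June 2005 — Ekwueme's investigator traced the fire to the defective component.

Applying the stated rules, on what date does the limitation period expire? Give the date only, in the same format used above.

21 June 2007

Under the discovery rule, the claim accrued on 21 June 2005, when Ekwueme discovered the injury — not on the 10 April 2005 date of the underlying act.
2 years from 21 June 2005 is 21 June 2007.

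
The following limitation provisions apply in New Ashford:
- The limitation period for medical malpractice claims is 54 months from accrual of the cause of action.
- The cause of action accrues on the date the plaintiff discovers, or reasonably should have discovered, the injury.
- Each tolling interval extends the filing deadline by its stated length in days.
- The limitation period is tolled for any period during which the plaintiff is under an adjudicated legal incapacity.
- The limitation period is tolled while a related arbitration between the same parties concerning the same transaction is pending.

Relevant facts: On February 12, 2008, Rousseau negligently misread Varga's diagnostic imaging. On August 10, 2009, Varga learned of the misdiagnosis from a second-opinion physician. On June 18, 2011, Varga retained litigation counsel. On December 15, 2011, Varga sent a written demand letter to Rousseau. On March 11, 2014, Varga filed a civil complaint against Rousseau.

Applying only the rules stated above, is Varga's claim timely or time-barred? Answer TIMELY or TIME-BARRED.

Under the discovery rule, the claim accrued on August 10, 2009, when Varga discovered the injury — not on the February 12, 2008 date of the underlying act.
The untolled deadline — 54 months after August 10, 2009 — is February 10, 2014.
None of the other events listed affects the running of the period under the stated rules.
Varga filed on March 11, 2014, after the February 10, 2014 deadline, so the action is time-barred.

TIME-BARRED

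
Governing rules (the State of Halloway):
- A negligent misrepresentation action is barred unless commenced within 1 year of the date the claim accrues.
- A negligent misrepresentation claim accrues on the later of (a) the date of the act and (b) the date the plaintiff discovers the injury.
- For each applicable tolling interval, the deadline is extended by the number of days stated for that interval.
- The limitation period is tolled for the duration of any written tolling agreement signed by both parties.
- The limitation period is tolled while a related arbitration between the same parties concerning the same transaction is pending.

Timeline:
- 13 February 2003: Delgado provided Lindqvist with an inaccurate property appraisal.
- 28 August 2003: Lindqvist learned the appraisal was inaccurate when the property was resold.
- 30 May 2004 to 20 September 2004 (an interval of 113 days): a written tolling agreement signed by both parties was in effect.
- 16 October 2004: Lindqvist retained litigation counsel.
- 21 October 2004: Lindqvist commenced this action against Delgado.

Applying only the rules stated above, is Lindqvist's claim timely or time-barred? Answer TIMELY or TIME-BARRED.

Because discovery on 28 August 2003 post-dates the 13 February 2003 act, accrual under the later-of rule falls on 28 August 2003.
The untolled deadline — 1 year after 28 August 2003 — is 28 August 2004.
Because the written tolling agreement ran from 30 May 2004 to 20 September 2004, the deadline is extended by 113 days to 19 December 2004.
The other events in the timeline have no effect on the limitation period under the stated rules.
The 21 October 2004 filing precedes the 19 December 2004 deadline; the claim is timely.

TIMELY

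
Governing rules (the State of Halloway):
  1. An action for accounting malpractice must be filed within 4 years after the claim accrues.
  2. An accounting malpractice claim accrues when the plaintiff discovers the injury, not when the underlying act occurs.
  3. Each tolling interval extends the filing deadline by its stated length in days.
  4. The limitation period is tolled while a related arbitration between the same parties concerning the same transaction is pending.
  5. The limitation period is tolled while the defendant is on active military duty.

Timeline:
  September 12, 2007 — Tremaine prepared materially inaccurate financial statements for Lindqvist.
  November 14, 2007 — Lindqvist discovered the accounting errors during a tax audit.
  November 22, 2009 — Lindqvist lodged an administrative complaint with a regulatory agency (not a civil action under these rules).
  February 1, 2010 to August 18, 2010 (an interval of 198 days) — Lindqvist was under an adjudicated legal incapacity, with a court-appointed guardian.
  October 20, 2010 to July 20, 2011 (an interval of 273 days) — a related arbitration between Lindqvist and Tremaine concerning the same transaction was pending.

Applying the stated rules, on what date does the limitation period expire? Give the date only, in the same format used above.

August 13, 2012

Accrual is tied to discovery, so the period began on November 14, 2007 rather than on September 12, 2007 when the act occurred.
The untolled deadline — 4 years after November 14, 2007 — is November 14, 2011.
The pending related arbitration from October 20, 2010 to July 20, 2011 tolled the period for 273 days, extending the deadline to August 13, 2012.
The plaintiff's legal incapacity from February 1, 2010 to August 18, 2010 does not toll the period, because no stated rule makes the plaintiff's incapacity a tolling event.
The other events in the timeline have no effect on the limitation period under the stated rules.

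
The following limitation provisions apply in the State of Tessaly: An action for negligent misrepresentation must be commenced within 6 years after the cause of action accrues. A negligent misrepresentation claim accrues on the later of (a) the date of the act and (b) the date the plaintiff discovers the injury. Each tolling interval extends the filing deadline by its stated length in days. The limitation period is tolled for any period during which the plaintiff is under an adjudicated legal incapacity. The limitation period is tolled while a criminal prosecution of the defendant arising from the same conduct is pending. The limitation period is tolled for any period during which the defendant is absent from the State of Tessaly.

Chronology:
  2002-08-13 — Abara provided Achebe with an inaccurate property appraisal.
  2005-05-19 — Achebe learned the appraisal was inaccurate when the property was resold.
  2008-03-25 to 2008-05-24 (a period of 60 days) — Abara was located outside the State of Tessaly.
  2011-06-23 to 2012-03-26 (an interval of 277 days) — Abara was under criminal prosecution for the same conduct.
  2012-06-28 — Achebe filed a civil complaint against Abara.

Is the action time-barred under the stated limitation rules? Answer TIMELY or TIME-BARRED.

TIME-BARRED

Because discovery on 2005-05-19 post-dates the 2002-08-13 act, accrual under the later-of rule falls on 2005-05-19.
6 years from 2005-05-19 is 2011-05-19.
The defendant's absence from the jurisdiction from 2008-03-25 to 2008-05-24 tolled the period for 60 days, extending the deadline to 2011-07-18.
The pending criminal prosecution from 2011-06-23 to 2012-03-26 tolled the period for 277 days, extending the deadline to 2012-04-20.
The 2012-06-28 filing falls after the 2012-04-20 deadline; the claim is time-barred.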